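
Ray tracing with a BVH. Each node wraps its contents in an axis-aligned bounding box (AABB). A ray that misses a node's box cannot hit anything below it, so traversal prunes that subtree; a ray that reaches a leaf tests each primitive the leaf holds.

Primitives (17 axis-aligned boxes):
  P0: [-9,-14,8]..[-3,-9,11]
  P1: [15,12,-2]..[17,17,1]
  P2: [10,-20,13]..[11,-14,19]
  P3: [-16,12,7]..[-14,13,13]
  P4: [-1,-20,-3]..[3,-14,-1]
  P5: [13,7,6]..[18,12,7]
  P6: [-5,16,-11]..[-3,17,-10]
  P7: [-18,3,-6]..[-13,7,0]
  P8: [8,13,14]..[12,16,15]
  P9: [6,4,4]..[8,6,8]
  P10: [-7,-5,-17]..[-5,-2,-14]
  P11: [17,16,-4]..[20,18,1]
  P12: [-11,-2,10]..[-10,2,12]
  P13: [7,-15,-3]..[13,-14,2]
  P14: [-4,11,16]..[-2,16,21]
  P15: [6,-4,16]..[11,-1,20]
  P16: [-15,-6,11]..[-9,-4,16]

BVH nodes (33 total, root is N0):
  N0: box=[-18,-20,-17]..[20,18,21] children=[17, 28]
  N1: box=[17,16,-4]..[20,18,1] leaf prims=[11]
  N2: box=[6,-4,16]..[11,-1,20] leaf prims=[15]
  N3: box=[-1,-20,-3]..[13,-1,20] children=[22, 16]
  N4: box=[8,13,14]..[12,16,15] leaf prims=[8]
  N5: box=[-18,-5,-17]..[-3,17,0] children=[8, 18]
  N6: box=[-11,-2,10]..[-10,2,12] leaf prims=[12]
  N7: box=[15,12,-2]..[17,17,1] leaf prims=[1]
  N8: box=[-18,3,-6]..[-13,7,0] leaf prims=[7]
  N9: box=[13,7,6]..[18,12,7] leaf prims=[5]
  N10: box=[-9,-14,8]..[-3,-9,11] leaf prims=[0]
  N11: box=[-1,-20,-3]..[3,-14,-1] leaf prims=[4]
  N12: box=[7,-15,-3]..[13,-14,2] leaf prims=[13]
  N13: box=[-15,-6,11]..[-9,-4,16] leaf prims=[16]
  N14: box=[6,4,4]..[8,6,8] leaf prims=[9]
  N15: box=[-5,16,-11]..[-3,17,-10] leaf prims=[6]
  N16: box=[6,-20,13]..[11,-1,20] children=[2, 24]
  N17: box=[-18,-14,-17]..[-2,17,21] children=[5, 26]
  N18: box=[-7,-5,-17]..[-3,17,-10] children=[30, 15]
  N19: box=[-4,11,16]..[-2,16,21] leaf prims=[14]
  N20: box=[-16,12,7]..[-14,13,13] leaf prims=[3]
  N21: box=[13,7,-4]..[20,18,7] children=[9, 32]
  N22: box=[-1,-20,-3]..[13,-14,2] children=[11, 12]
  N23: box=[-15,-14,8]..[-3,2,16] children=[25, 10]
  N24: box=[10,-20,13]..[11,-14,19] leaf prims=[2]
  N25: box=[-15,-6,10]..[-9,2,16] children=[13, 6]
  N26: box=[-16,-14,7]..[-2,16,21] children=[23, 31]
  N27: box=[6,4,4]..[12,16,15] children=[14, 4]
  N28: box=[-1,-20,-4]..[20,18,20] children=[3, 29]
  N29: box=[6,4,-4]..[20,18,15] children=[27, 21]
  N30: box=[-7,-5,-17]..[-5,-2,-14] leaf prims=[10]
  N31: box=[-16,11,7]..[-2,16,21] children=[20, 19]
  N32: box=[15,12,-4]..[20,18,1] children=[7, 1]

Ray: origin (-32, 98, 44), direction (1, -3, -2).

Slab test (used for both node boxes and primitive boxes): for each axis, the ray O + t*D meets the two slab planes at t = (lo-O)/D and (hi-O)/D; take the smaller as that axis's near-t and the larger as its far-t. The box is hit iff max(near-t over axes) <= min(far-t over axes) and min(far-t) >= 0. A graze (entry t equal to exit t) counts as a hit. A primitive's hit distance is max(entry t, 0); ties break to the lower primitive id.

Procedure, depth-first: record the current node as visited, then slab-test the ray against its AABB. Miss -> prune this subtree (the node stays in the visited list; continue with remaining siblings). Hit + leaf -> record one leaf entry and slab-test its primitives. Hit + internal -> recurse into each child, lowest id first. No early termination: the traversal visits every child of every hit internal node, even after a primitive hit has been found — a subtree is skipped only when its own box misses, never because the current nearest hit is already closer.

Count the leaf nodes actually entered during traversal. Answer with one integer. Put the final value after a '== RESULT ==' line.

Trace the traversal:
N0 x:[14,52] y:[80/3,118/3] z:[23/2,61/2] -> hit [80/3,61/2], descend [17, 28]
  N17 x:[14,30] y:[27,112/3] z:[23/2,61/2] -> hit [27,30], descend [5, 26]
    N5 x:[14,29] y:[27,103/3] z:[22,61/2] -> hit [27,29], descend [8, 18]
      N8 x:[14,19] y:[91/3,95/3] z:[22,25] -> miss, prune
      N18 x:[25,29] y:[27,103/3] z:[27,61/2] -> hit [27,29], descend [15, 30]
        N15 x:[27,29] y:[27,82/3] z:[27,55/2] -> hit [27,82/3] leaf, test {P6@t=27}
        N30 x:[25,27] y:[100/3,103/3] z:[29,61/2] -> miss, prune
    N26 x:[16,30] y:[82/3,112/3] z:[23/2,37/2] -> miss, prune
  N28 x:[31,52] y:[80/3,118/3] z:[12,24] -> miss, prune

order=[0, 17, 5, 8, 18, 15, 30, 26, 28]  |boxes|=9  |leaves|=1  hit=P6

== RESULT ==
1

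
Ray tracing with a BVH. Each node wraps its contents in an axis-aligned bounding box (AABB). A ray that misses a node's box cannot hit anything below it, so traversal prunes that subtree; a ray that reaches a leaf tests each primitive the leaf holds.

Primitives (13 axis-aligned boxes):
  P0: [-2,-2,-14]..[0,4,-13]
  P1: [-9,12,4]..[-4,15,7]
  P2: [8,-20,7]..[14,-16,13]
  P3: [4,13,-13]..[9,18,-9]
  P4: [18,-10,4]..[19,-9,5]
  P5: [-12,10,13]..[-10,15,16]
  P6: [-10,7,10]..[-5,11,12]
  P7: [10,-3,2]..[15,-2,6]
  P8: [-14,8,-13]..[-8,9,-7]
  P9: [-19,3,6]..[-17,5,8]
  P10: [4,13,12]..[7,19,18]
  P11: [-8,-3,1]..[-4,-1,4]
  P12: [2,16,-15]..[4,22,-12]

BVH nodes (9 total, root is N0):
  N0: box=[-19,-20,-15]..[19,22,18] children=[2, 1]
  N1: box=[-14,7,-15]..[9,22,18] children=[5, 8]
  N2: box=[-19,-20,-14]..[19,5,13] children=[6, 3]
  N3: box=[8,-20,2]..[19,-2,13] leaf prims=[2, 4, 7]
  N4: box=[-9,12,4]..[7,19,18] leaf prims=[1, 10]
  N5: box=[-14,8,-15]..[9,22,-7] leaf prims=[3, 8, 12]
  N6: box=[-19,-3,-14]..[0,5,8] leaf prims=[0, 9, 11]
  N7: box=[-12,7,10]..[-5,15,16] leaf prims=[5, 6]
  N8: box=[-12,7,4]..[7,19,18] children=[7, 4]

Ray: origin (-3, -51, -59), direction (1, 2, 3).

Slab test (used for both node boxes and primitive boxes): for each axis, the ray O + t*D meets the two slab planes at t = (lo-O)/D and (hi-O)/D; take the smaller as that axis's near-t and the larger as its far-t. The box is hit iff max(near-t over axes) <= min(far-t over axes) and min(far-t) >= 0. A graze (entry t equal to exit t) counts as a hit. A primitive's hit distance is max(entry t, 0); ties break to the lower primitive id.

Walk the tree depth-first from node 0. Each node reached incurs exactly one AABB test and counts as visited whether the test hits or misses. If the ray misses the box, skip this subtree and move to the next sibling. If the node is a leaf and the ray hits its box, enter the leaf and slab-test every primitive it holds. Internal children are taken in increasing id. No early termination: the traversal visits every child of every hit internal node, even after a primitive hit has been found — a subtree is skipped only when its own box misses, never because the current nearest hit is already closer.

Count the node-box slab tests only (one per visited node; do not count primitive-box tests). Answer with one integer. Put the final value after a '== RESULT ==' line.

Trace the traversal:
N0 x:[-16,22] y:[31/2,73/2] z:[44/3,77/3] -> hit [31/2,22], descend [1, 2]
  N1 x:[-11,12] y:[29,73/2] z:[44/3,77/3] -> miss, prune
  N2 x:[-16,22] y:[31/2,28] z:[15,24] -> hit [31/2,22], descend [3, 6]
    N3 x:[11,22] y:[31/2,49/2] z:[61/3,24] -> hit [61/3,22] leaf, test {P2(miss), P4@t=21, P7(miss)}
    N6 x:[-16,3] y:[24,28] z:[15,67/3] -> miss, prune

5 AABB tests over nodes [0, 1, 2, 3, 6]; 1 leaf entered; closest P4.

== RESULT ==
5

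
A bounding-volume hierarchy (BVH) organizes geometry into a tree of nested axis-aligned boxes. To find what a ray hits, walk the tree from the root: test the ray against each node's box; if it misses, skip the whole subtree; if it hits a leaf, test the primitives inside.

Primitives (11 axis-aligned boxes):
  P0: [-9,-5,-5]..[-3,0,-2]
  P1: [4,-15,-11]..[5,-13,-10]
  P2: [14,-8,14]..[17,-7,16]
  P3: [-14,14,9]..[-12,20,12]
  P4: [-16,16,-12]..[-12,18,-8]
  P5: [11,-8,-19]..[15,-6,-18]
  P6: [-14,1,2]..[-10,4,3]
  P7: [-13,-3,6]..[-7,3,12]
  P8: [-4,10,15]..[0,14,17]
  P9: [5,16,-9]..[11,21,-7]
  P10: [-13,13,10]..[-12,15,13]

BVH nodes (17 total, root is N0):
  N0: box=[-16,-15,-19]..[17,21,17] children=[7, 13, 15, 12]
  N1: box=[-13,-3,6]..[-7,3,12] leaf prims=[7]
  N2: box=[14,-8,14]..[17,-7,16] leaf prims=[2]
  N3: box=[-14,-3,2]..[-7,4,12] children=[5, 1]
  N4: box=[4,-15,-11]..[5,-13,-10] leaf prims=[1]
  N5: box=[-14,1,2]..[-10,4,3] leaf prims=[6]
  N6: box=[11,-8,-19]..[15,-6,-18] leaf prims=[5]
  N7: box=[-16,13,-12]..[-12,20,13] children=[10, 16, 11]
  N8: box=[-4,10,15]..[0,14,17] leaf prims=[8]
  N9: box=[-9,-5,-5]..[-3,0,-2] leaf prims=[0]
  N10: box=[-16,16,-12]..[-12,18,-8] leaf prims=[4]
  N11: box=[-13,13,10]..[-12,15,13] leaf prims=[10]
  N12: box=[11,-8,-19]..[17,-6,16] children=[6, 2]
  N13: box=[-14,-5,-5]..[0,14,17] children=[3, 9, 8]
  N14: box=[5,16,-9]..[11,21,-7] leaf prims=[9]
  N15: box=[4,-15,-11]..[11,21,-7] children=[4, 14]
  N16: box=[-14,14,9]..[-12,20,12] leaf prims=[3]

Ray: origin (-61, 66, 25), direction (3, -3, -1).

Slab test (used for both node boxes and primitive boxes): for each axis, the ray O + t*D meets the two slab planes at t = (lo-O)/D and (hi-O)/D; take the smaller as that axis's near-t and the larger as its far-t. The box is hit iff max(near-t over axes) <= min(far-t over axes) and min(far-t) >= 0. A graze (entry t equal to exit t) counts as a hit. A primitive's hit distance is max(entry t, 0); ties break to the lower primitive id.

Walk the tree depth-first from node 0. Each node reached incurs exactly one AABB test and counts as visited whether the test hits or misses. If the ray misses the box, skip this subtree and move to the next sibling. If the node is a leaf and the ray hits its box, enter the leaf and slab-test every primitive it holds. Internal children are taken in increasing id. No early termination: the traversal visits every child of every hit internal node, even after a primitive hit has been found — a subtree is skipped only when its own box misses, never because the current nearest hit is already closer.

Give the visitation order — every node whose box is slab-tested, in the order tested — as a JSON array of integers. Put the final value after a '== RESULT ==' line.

Walk:
N0 x:[15,26] y:[15,27] z:[8,44] -> hit [15,26], descend [7, 12, 13, 15]
  N7 x:[15,49/3] y:[46/3,53/3] z:[12,37] -> hit [46/3,49/3], descend [10, 11, 16]
    N10 x:[15,49/3] y:[16,50/3] z:[33,37] -> miss, prune
    N11 x:[16,49/3] y:[17,53/3] z:[12,15] -> miss, prune
    N16 x:[47/3,49/3] y:[46/3,52/3] z:[13,16] -> hit [47/3,16] leaf, test {P3@t=47/3}
  N12 x:[24,26] y:[24,74/3] z:[9,44] -> hit [24,74/3], descend [2, 6]
    N2 x:[25,26] y:[73/3,74/3] z:[9,11] -> miss, prune
    N6 x:[24,76/3] y:[24,74/3] z:[43,44] -> miss, prune
  N13 x:[47/3,61/3] y:[52/3,71/3] z:[8,30] -> hit [52/3,61/3], descend [3, 8, 9]
    N3 x:[47/3,18] y:[62/3,23] z:[13,23] -> miss, prune
    N8 x:[19,61/3] y:[52/3,56/3] z:[8,10] -> miss, prune
    N9 x:[52/3,58/3] y:[22,71/3] z:[27,30] -> miss, prune
  N15 x:[65/3,24] y:[15,27] z:[32,36] -> miss, prune

order=[0, 7, 10, 11, 16, 12, 2, 6, 13, 3, 8, 9, 15]  |boxes|=13  |leaves|=1  hit=P3

== RESULT ==
[0, 7, 10, 11, 16, 12, 2, 6, 13, 3, 8, 9, 15]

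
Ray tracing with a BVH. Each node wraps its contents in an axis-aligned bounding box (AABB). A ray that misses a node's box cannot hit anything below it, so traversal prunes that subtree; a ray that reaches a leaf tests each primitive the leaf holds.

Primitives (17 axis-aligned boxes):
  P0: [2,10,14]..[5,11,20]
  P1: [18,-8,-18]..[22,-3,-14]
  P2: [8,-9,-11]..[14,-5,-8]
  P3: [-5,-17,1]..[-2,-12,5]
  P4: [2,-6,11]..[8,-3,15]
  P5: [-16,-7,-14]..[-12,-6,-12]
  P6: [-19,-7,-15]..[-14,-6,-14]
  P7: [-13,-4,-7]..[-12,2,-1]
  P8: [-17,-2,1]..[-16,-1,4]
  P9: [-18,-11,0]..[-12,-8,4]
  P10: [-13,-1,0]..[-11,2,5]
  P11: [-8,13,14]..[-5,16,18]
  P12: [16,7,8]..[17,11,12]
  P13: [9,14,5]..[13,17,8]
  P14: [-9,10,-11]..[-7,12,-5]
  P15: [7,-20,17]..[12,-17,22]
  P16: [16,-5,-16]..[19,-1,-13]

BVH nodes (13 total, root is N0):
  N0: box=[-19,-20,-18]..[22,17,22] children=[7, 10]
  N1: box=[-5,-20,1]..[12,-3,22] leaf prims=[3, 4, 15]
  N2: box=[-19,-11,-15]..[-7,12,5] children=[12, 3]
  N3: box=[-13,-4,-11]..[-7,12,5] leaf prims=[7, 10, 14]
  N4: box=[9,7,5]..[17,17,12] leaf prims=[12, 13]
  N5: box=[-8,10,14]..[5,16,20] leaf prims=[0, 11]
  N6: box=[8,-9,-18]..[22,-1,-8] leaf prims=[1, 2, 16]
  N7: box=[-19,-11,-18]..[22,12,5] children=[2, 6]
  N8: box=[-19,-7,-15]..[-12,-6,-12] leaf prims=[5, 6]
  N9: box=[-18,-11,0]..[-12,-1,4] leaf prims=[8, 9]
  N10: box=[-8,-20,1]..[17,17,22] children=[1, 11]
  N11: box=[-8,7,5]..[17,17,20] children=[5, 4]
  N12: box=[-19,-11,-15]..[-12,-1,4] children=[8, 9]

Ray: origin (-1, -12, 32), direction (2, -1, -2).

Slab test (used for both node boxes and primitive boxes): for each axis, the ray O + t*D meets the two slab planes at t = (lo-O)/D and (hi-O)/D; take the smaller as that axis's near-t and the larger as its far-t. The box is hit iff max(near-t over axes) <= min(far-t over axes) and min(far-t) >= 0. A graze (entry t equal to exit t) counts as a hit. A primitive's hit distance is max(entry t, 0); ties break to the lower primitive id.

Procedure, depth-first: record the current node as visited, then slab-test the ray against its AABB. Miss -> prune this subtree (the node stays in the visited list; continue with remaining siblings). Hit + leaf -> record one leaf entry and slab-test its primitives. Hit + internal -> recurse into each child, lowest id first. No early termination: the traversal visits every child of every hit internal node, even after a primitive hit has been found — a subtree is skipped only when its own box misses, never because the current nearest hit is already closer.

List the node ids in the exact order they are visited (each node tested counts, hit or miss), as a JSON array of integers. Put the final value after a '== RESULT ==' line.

Walk:
N0 x:[-9,23/2] y:[-29,8] z:[5,25] -> hit [5,8], descend [7, 10]
  N7 x:[-9,23/2] y:[-24,-1] z:[27/2,25] -> miss, prune
  N10 x:[-7/2,9] y:[-29,8] z:[5,31/2] -> hit [5,8], descend [1, 11]
    N1 x:[-2,13/2] y:[-9,8] z:[5,31/2] -> hit [5,13/2] leaf, test {P3(miss), P4(miss), P15@t=5}
    N11 x:[-7/2,9] y:[-29,-19] z:[6,27/2] -> miss, prune

Visited [0, 7, 10, 1, 11]. Tests: 5 box, 1 leaf. Nearest: P15.

== RESULT ==
[0, 7, 10, 1, 11]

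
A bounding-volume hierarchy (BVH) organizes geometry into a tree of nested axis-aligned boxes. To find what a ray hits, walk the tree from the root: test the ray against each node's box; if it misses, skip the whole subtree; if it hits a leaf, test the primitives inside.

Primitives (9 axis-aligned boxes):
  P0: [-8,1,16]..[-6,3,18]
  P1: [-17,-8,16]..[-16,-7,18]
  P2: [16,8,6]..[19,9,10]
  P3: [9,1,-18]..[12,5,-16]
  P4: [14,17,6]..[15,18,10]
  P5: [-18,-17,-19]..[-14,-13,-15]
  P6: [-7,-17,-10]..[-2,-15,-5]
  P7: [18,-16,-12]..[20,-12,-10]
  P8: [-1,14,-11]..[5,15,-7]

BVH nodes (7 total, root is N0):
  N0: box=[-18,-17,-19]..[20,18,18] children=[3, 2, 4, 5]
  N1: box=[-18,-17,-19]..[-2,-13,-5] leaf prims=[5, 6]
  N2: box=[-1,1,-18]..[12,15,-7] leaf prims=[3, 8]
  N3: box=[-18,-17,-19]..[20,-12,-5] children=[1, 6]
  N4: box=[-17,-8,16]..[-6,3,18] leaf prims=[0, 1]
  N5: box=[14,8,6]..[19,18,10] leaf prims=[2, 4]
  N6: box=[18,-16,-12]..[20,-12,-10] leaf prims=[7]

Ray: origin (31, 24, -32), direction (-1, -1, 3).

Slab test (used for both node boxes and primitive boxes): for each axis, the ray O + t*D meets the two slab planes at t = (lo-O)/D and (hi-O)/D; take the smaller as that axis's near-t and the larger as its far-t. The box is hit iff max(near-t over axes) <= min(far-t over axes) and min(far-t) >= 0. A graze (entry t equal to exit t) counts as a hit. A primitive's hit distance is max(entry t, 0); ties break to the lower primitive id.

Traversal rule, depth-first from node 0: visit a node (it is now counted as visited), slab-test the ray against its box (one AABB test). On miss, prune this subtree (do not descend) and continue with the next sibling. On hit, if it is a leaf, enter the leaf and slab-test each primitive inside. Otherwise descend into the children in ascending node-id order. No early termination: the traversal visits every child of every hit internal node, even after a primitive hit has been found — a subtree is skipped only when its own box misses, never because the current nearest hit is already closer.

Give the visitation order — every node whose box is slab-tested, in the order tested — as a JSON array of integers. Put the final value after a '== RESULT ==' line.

Trace the traversal:
N0 x:[11,49] y:[6,41] z:[13/3,50/3] -> hit [11,50/3], descend [2, 3, 4, 5]
  N2 x:[19,32] y:[9,23] z:[14/3,25/3] -> miss, prune
  N3 x:[11,49] y:[36,41] z:[13/3,9] -> miss, prune
  N4 x:[37,48] y:[21,32] z:[16,50/3] -> miss, prune
  N5 x:[12,17] y:[6,16] z:[38/3,14] -> hit [38/3,14] leaf, test {P2(miss), P4(miss)}

order=[0, 2, 3, 4, 5]  |boxes|=5  |leaves|=1  hit=miss

== RESULT ==
[0, 2, 3, 4, 5]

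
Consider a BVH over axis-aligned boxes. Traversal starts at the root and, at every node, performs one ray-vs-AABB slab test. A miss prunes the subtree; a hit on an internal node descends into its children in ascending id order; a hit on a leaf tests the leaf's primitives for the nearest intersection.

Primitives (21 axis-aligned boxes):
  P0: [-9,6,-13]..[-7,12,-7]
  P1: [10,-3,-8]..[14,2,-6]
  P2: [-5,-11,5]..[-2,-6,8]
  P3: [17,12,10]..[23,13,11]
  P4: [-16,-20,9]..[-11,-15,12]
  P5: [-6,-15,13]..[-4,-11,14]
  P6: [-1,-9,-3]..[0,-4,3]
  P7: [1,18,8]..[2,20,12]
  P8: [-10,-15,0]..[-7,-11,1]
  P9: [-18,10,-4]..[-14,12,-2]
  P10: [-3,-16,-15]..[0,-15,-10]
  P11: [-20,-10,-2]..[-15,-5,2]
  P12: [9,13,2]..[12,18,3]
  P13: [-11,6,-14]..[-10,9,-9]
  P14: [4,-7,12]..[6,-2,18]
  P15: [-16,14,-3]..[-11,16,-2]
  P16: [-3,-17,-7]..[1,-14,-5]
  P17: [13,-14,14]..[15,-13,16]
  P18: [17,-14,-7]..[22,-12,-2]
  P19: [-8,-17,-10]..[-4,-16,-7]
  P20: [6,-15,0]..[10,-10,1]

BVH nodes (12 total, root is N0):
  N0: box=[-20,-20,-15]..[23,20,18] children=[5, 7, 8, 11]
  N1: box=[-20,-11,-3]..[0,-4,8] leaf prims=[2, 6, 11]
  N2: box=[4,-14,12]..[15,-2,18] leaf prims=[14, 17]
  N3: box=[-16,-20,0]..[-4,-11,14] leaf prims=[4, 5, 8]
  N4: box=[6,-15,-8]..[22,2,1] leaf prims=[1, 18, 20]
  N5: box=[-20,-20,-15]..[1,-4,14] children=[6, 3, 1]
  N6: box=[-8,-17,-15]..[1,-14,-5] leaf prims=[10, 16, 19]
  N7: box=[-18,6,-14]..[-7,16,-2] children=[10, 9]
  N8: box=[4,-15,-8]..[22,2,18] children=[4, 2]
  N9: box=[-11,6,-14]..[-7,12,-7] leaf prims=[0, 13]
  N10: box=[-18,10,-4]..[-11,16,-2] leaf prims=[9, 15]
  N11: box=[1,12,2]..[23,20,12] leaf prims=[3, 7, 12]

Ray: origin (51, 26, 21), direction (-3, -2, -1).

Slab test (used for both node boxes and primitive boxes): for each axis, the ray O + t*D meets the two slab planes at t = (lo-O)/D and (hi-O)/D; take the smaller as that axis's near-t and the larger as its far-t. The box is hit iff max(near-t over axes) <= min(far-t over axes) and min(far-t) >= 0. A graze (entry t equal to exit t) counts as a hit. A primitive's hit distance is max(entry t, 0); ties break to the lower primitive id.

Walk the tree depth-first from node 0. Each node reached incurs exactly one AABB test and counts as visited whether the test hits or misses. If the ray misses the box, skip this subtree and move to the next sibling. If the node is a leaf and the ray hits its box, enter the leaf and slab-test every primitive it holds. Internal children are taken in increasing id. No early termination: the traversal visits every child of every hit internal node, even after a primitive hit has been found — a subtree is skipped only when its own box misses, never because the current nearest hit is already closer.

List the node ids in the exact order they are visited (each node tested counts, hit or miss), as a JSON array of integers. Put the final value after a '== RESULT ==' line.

Traverse from the root:
N0 x:[28/3,71/3] y:[3,23] z:[3,36] -> hit [28/3,23], descend [5, 7, 8, 11]
  N5 x:[50/3,71/3] y:[15,23] z:[7,36] -> hit [50/3,23], descend [1, 3, 6]
    N1 x:[17,71/3] y:[15,37/2] z:[13,24] -> hit [17,37/2] leaf, test {P2(miss), P6(miss), P11(miss)}
    N3 x:[55/3,67/3] y:[37/2,23] z:[7,21] -> hit [37/2,21] leaf, test {P4(miss), P5(miss), P8@t=20}
    N6 x:[50/3,59/3] y:[20,43/2] z:[26,36] -> miss, prune
  N7 x:[58/3,23] y:[5,10] z:[23,35] -> miss, prune
  N8 x:[29/3,47/3] y:[12,41/2] z:[3,29] -> hit [12,47/3], descend [2, 4]
    N2 x:[12,47/3] y:[14,20] z:[3,9] -> miss, prune
    N4 x:[29/3,15] y:[12,41/2] z:[20,29] -> miss, prune
  N11 x:[28/3,50/3] y:[3,7] z:[9,19] -> miss, prune

Visited [0, 5, 1, 3, 6, 7, 8, 2, 4, 11]. Tests: 10 box, 2 leaf. Nearest: P8.

== RESULT ==
[0, 5, 1, 3, 6, 7, 8, 2, 4, 11]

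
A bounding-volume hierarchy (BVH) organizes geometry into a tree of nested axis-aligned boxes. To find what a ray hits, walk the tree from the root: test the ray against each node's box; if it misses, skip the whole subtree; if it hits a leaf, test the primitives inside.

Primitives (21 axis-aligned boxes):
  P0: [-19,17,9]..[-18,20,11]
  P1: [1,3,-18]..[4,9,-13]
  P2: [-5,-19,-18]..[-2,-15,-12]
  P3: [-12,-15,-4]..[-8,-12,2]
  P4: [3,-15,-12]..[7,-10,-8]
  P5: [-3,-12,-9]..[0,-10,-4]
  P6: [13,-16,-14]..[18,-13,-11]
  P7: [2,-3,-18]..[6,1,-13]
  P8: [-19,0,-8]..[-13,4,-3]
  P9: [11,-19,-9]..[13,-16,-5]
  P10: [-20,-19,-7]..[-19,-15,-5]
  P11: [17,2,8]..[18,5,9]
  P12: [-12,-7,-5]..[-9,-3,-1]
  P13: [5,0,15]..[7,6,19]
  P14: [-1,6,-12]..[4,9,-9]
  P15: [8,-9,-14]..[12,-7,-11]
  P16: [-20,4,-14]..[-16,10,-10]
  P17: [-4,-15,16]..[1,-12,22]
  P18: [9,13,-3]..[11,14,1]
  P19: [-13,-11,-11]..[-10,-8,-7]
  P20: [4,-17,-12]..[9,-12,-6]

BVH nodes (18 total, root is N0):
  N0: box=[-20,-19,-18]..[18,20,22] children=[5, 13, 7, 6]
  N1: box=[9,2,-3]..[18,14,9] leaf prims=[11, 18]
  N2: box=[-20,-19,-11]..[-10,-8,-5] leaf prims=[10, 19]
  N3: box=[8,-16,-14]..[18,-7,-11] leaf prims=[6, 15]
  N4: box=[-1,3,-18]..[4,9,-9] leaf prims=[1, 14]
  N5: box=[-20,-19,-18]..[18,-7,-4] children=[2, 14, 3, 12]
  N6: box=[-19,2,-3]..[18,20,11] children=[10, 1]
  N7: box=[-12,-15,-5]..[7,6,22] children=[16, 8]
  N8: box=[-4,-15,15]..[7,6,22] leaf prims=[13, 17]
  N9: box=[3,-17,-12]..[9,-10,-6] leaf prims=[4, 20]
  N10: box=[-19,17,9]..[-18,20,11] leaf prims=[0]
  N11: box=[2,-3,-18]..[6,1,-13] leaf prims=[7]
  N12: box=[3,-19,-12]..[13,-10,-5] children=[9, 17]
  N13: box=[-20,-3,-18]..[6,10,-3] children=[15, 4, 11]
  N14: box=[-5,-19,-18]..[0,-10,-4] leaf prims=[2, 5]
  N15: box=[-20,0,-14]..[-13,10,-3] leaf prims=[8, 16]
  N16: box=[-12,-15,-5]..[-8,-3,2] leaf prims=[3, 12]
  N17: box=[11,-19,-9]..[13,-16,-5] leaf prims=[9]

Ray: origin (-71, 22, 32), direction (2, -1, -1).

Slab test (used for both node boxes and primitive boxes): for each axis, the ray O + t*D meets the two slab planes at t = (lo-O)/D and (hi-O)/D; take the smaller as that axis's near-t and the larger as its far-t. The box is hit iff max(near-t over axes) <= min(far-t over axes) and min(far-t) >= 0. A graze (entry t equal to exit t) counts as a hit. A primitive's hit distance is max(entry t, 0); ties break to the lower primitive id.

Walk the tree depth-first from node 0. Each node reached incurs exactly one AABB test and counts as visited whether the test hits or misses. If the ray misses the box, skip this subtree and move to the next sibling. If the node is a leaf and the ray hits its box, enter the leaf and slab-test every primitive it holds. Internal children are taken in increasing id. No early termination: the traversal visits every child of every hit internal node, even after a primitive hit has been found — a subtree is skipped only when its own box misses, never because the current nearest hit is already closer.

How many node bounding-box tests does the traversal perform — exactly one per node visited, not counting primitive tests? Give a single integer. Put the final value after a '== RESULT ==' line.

Traverse from the root:
N0 x:[51/2,89/2] y:[2,41] z:[10,50] -> hit [51/2,41], descend [5, 6, 7, 13]
  N5 x:[51/2,89/2] y:[29,41] z:[36,50] -> hit [36,41], descend [2, 3, 12, 14]
    N2 x:[51/2,61/2] y:[30,41] z:[37,43] -> miss, prune
    N3 x:[79/2,89/2] y:[29,38] z:[43,46] -> miss, prune
    N12 x:[37,42] y:[32,41] z:[37,44] -> hit [37,41], descend [9, 17]
      N9 x:[37,40] y:[32,39] z:[38,44] -> hit [38,39] leaf, test {P4(miss), P20@t=38}
      N17 x:[41,42] y:[38,41] z:[37,41] -> hit [41,41] leaf, test {P9@t=41}
    N14 x:[33,71/2] y:[32,41] z:[36,50] -> miss, prune
  N6 x:[26,89/2] y:[2,20] z:[21,35] -> miss, prune
  N7 x:[59/2,39] y:[16,37] z:[10,37] -> hit [59/2,37], descend [8, 16]
    N8 x:[67/2,39] y:[16,37] z:[10,17] -> miss, prune
    N16 x:[59/2,63/2] y:[25,37] z:[30,37] -> hit [30,63/2] leaf, test {P3(miss), P12(miss)}
  N13 x:[51/2,77/2] y:[12,25] z:[35,50] -> miss, prune

Visited [0, 5, 2, 3, 12, 9, 17, 14, 6, 7, 8, 16, 13]. Tests: 13 box, 3 leaf. Nearest: P20.

== RESULT ==
13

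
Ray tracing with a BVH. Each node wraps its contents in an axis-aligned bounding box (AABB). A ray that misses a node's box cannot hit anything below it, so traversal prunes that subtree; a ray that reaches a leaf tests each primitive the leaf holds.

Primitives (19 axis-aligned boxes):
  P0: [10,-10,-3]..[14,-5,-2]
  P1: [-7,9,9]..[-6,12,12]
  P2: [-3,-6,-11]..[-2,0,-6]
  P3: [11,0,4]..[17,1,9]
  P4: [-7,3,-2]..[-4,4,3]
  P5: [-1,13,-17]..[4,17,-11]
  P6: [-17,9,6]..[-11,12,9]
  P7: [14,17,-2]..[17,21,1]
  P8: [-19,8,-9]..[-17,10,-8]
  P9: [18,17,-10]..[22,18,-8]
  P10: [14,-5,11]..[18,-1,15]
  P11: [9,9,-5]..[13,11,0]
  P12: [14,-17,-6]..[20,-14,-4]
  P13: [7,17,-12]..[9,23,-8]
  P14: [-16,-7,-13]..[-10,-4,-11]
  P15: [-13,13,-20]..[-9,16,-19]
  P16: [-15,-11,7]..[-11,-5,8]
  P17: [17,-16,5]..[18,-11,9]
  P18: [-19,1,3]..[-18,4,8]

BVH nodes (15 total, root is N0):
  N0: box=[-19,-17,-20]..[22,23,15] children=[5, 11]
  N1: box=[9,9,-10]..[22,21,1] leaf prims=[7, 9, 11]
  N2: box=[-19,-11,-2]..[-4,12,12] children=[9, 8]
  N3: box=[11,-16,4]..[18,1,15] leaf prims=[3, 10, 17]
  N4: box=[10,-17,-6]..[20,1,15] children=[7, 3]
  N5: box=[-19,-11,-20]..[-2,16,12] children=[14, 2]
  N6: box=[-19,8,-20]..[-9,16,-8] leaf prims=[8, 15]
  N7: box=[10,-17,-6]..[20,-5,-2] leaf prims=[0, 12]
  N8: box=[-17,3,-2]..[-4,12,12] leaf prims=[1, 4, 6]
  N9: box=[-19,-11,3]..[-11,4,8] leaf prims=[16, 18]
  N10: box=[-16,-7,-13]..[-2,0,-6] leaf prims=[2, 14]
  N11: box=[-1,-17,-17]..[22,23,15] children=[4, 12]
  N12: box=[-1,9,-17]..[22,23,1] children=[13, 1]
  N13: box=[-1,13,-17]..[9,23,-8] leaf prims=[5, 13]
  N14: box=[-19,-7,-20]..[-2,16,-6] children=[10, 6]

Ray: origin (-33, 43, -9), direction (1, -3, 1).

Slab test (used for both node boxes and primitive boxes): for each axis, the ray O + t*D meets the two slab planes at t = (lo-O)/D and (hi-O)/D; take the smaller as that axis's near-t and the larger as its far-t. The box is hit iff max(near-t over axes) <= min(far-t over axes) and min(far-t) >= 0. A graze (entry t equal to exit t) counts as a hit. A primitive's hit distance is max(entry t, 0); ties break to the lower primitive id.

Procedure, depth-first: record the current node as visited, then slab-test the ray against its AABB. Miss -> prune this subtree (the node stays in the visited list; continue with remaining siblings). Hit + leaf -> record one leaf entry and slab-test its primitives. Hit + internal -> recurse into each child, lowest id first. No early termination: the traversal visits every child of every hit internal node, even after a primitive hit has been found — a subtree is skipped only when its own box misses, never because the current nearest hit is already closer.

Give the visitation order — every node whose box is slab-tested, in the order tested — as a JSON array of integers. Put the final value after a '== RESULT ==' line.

Walk:
N0 x:[14,55] y:[20/3,20] z:[-11,24] -> hit [14,20], descend [5, 11]
  N5 x:[14,31] y:[9,18] z:[-11,21] -> hit [14,18], descend [2, 14]
    N2 x:[14,29] y:[31/3,18] z:[7,21] -> hit [14,18], descend [8, 9]
      N8 x:[16,29] y:[31/3,40/3] z:[7,21] -> miss, prune
      N9 x:[14,22] y:[13,18] z:[12,17] -> hit [14,17] leaf, test {P16(miss), P18@t=14}
    N14 x:[14,31] y:[9,50/3] z:[-11,3] -> miss, prune
  N11 x:[32,55] y:[20/3,20] z:[-8,24] -> miss, prune

7 AABB tests over nodes [0, 5, 2, 8, 9, 14, 11]; 1 leaf entered; closest P18.

== RESULT ==
[0, 5, 2, 8, 9, 14, 11]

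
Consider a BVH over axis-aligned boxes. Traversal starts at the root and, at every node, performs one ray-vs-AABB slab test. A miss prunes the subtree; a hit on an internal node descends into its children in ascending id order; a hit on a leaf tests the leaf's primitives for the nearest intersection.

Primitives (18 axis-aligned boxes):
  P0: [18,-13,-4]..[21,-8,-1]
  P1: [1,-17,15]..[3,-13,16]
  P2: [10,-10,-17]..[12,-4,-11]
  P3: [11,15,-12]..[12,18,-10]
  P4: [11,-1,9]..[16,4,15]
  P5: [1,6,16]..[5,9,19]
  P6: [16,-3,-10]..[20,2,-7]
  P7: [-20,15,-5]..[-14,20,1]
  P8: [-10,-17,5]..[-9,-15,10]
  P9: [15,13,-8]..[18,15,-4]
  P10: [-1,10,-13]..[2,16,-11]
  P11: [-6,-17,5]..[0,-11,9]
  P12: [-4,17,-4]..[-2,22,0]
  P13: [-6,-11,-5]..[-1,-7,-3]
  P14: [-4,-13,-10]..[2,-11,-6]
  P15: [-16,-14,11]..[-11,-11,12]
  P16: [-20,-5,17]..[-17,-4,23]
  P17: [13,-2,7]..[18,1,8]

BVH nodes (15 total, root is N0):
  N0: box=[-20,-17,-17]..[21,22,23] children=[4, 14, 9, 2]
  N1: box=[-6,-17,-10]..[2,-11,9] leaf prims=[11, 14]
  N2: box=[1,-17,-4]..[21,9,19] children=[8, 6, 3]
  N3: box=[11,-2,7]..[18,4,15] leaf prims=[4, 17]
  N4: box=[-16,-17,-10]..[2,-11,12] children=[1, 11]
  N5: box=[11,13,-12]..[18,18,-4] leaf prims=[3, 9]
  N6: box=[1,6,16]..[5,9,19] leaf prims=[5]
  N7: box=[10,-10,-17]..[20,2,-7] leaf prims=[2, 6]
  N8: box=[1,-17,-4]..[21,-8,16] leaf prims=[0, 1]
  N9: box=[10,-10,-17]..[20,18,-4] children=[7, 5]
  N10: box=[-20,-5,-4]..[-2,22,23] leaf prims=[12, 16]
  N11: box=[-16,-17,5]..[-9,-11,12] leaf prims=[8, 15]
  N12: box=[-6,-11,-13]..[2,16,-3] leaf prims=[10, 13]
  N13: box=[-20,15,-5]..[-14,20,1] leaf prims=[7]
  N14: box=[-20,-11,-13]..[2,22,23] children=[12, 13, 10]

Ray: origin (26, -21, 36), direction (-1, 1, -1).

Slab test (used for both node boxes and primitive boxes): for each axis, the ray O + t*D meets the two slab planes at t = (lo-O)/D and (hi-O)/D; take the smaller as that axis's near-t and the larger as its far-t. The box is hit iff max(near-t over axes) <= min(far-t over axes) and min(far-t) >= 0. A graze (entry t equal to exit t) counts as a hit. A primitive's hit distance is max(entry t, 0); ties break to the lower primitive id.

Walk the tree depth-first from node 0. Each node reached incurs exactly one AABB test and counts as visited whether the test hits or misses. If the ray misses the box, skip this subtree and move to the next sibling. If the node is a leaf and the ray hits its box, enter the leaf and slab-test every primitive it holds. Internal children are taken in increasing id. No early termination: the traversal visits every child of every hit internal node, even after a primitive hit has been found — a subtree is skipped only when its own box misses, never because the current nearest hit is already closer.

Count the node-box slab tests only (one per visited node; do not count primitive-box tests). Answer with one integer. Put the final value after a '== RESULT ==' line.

Walk:
N0 x:[5,46] y:[4,43] z:[13,53] -> hit [13,43], descend [2, 4, 9, 14]
  N2 x:[5,25] y:[4,30] z:[17,40] -> hit [17,25], descend [3, 6, 8]
    N3 x:[8,15] y:[19,25] z:[21,29] -> miss, prune
    N6 x:[21,25] y:[27,30] z:[17,20] -> miss, prune
    N8 x:[5,25] y:[4,13] z:[20,40] -> miss, prune
  N4 x:[24,42] y:[4,10] z:[24,46] -> miss, prune
  N9 x:[6,16] y:[11,39] z:[40,53] -> miss, prune
  N14 x:[24,46] y:[10,43] z:[13,49] -> hit [24,43], descend [10, 12, 13]
    N10 x:[28,46] y:[16,43] z:[13,40] -> hit [28,40] leaf, test {P12(miss), P16(miss)}
    N12 x:[24,32] y:[10,37] z:[39,49] -> miss, prune
    N13 x:[40,46] y:[36,41] z:[35,41] -> hit [40,41] leaf, test {P7@t=40}

Summary -> nodes [0, 2, 3, 6, 8, 4, 9, 14, 10, 12, 13]; box-tests=11; leaf-entries=2; first=P7

== RESULT ==
11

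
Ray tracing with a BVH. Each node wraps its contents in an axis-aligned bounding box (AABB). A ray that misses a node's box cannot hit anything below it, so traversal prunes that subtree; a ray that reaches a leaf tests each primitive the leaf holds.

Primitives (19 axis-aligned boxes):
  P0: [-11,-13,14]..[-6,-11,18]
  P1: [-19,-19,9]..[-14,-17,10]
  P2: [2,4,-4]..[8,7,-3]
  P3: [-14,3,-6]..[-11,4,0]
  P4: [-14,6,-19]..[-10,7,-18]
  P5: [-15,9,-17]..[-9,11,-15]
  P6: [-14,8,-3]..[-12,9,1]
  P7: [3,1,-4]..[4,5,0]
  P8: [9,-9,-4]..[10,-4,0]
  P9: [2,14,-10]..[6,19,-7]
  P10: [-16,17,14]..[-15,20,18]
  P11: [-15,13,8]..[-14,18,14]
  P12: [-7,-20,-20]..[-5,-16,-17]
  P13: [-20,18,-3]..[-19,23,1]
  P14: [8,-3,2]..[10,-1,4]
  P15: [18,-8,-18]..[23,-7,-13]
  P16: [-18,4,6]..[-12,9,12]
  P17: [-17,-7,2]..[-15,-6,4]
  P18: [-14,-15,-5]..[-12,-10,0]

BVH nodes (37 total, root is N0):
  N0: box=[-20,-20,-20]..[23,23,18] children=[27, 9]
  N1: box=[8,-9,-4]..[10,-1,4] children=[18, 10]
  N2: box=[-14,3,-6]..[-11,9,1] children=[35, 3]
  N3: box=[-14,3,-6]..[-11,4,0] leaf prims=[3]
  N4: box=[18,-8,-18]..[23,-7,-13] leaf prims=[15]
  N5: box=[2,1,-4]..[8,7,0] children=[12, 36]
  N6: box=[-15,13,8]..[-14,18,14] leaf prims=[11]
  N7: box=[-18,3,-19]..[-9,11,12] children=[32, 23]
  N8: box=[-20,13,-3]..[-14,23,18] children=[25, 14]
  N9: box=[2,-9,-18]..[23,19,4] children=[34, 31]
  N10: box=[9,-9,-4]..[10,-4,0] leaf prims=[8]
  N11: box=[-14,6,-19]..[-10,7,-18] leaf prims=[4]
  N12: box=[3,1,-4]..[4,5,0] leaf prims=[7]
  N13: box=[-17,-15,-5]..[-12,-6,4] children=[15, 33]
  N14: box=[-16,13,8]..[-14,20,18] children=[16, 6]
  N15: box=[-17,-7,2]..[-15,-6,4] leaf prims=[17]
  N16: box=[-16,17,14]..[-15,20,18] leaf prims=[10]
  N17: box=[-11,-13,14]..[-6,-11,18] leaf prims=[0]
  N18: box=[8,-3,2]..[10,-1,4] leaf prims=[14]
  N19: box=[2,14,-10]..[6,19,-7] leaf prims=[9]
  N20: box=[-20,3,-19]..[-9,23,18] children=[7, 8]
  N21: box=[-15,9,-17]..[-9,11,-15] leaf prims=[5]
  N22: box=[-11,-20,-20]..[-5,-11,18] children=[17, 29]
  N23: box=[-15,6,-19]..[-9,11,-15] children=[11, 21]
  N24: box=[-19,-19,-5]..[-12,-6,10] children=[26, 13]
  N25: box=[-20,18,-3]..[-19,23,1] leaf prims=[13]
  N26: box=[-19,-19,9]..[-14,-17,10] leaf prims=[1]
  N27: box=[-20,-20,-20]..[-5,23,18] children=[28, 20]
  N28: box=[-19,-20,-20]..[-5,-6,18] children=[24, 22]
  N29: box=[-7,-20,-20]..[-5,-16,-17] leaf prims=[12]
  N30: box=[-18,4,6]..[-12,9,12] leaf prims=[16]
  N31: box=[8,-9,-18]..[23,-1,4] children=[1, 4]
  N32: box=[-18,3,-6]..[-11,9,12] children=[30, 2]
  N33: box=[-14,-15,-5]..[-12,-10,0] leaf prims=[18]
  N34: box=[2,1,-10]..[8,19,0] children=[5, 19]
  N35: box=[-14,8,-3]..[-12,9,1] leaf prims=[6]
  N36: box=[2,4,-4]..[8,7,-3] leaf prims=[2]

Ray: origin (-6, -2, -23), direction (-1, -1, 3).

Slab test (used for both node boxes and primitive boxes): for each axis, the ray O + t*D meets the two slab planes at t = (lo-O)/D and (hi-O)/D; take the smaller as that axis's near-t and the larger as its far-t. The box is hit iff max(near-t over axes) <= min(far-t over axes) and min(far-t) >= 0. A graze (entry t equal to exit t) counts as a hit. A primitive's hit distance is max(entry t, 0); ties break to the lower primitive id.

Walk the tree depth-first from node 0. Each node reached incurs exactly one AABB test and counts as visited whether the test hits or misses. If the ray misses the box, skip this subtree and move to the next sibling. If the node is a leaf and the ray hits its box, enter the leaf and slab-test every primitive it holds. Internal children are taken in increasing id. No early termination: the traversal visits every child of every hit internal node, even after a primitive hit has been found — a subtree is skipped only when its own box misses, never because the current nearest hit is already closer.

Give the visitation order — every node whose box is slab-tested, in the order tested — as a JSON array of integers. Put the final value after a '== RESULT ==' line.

Traverse from the root:
N0 x:[-29,14] y:[-25,18] z:[1,41/3] -> hit [1,41/3], descend [9, 27]
  N9 x:[-29,-8] y:[-21,7] z:[5/3,9] -> miss, prune
  N27 x:[-1,14] y:[-25,18] z:[1,41/3] -> hit [1,41/3], descend [20, 28]
    N20 x:[3,14] y:[-25,-5] z:[4/3,41/3] -> miss, prune
    N28 x:[-1,13] y:[4,18] z:[1,41/3] -> hit [4,13], descend [22, 24]
      N22 x:[-1,5] y:[9,18] z:[1,41/3] -> miss, prune
      N24 x:[6,13] y:[4,17] z:[6,11] -> hit [6,11], descend [13, 26]
        N13 x:[6,11] y:[4,13] z:[6,9] -> hit [6,9], descend [15, 33]
          N15 x:[9,11] y:[4,5] z:[25/3,9] -> miss, prune
          N33 x:[6,8] y:[8,13] z:[6,23/3] -> miss, prune
        N26 x:[8,13] y:[15,17] z:[32/3,11] -> miss, prune

Visited [0, 9, 27, 20, 28, 22, 24, 13, 15, 33, 26]. Tests: 11 box, 0 leaf. Nearest: miss.

== RESULT ==
[0, 9, 27, 20, 28, 22, 24, 13, 15, 33, 26]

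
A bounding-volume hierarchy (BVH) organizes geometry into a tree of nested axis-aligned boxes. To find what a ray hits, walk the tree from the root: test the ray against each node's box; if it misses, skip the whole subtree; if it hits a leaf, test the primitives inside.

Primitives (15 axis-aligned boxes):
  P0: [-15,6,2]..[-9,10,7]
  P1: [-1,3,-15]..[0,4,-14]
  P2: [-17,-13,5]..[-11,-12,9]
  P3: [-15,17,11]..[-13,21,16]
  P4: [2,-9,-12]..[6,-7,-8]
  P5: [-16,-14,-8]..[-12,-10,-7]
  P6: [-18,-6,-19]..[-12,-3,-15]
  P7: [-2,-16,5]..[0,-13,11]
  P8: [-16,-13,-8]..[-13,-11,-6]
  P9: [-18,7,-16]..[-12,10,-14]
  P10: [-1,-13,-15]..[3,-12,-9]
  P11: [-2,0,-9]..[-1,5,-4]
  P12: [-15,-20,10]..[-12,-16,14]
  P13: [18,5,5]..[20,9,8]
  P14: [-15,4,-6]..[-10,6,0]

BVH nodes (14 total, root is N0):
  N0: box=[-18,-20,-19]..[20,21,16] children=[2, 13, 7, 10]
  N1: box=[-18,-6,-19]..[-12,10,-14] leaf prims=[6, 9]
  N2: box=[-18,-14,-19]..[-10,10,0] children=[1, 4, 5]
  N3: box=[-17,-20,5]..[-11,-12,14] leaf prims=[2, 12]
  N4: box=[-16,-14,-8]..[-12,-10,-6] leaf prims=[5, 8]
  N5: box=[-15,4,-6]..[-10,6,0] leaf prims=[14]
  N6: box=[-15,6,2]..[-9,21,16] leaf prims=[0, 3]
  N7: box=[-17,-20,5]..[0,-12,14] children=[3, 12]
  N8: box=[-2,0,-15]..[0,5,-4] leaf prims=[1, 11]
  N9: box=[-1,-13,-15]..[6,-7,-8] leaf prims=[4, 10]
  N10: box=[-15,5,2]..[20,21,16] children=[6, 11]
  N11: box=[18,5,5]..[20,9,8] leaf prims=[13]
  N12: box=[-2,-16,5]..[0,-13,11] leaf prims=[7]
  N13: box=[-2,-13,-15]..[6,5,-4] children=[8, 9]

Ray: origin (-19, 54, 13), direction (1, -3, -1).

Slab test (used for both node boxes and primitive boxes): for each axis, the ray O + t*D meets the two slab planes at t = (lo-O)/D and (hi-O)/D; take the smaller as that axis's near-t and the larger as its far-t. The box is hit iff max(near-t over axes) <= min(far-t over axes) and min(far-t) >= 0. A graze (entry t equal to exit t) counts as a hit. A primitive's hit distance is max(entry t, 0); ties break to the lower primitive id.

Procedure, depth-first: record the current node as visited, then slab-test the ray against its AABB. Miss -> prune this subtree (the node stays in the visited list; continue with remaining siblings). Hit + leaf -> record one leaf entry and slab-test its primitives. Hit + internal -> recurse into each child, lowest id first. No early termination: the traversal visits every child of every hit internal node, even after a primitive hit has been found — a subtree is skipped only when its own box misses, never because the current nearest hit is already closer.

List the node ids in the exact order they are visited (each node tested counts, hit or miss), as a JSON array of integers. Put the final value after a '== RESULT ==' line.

Traverse from the root:
N0 x:[1,39] y:[11,74/3] z:[-3,32] -> hit [11,74/3], descend [2, 7, 10, 13]
  N2 x:[1,9] y:[44/3,68/3] z:[13,32] -> miss, prune
  N7 x:[2,19] y:[22,74/3] z:[-1,8] -> miss, prune
  N10 x:[4,39] y:[11,49/3] z:[-3,11] -> hit [11,11], descend [6, 11]
    N6 x:[4,10] y:[11,16] z:[-3,11] -> miss, prune
    N11 x:[37,39] y:[15,49/3] z:[5,8] -> miss, prune
  N13 x:[17,25] y:[49/3,67/3] z:[17,28] -> hit [17,67/3], descend [8, 9]
    N8 x:[17,19] y:[49/3,18] z:[17,28] -> hit [17,18] leaf, test {P1(miss), P11@t=17}
    N9 x:[18,25] y:[61/3,67/3] z:[21,28] -> hit [21,67/3] leaf, test {P4@t=21, P10@t=22}

Visited [0, 2, 7, 10, 6, 11, 13, 8, 9]. Tests: 9 box, 2 leaf. Nearest: P11.

== RESULT ==
[0, 2, 7, 10, 6, 11, 13, 8, 9]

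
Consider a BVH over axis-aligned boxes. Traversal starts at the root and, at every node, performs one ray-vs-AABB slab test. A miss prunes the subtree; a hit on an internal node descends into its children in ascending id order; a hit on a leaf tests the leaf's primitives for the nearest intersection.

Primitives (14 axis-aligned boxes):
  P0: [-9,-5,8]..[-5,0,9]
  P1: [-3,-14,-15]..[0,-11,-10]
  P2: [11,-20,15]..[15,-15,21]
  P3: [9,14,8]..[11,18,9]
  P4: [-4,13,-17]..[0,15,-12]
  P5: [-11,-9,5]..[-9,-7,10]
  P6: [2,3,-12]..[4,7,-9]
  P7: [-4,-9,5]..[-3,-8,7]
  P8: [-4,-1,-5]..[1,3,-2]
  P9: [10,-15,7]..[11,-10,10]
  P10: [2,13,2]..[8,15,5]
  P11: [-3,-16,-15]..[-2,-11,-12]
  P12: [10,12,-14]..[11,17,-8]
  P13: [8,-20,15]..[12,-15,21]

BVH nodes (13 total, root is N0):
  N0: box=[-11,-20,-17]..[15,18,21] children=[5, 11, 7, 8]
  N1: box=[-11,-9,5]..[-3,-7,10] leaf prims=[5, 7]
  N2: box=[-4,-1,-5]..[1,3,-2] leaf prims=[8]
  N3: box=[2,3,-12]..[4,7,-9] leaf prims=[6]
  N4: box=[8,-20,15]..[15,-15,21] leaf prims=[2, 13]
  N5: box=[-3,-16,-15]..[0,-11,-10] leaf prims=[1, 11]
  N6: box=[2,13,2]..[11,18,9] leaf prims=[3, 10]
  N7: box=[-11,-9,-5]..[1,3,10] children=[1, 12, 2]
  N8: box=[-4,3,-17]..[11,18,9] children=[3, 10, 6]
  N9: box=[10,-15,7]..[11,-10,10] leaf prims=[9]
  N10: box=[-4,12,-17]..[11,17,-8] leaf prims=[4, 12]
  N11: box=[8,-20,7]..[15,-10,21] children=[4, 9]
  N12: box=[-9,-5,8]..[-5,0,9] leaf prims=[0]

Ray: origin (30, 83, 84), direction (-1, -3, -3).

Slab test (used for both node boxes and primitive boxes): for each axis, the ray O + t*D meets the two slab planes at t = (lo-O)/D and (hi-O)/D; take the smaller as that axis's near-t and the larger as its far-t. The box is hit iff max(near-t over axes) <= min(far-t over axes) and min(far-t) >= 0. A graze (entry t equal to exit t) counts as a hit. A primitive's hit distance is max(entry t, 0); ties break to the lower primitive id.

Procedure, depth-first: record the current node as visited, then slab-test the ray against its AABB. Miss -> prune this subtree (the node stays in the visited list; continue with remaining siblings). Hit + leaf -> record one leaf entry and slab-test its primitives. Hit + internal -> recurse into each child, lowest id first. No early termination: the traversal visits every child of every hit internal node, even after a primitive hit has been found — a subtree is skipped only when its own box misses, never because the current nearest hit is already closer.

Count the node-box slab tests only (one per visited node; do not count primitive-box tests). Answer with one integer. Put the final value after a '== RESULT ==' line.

Trace the traversal:
N0 x:[15,41] y:[65/3,103/3] z:[21,101/3] -> hit [65/3,101/3], descend [5, 7, 8, 11]
  N5 x:[30,33] y:[94/3,33] z:[94/3,33] -> hit [94/3,33] leaf, test {P1@t=94/3, P11@t=32}
  N7 x:[29,41] y:[80/3,92/3] z:[74/3,89/3] -> hit [29,89/3], descend [1, 2, 12]
    N1 x:[33,41] y:[30,92/3] z:[74/3,79/3] -> miss, prune
    N2 x:[29,34] y:[80/3,28] z:[86/3,89/3] -> miss, prune
    N12 x:[35,39] y:[83/3,88/3] z:[25,76/3] -> miss, prune
  N8 x:[19,34] y:[65/3,80/3] z:[25,101/3] -> hit [25,80/3], descend [3, 6, 10]
    N3 x:[26,28] y:[76/3,80/3] z:[31,32] -> miss, prune
    N6 x:[19,28] y:[65/3,70/3] z:[25,82/3] -> miss, prune
    N10 x:[19,34] y:[22,71/3] z:[92/3,101/3] -> miss, prune
  N11 x:[15,22] y:[31,103/3] z:[21,77/3] -> miss, prune

Visited [0, 5, 7, 1, 2, 12, 8, 3, 6, 10, 11]. Tests: 11 box, 1 leaf. Nearest: P1.

== RESULT ==
11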